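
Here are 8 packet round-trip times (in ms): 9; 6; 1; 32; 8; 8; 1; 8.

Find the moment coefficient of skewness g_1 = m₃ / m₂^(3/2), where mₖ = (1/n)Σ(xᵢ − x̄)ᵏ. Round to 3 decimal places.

x̄ = (9 + 6 + 1 + 32 + 8 + 8 + 1 + 8) / 8 = 9.1250
deviations (xᵢ − x̄): -0.1250, -3.1250, -8.1250, 22.8750, -1.1250, -1.1250, -8.1250, -1.1250
Σ(xᵢ − x̄)² = 668.8750 ⇒ m₂ = 668.8750/8 = 83.60938
Σ(xᵢ − x̄)³ = 10862.1563 ⇒ m₃ = 10862.1563/8 = 1357.76953
m₂^(3/2) = 83.60938^(1.5) = 764.50876
g_1 = m₃ / m₂^(3/2) = 1357.76953 / 764.50876 ≈ 1.776

1.776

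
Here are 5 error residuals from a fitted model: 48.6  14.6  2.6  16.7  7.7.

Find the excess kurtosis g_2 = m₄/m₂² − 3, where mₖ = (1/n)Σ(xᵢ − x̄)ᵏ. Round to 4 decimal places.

-0.1863

x̄ = 18.0400
Σ(xᵢ − x̄)² = 1292.8520 ⇒ m₂ = 258.57040
Σ(xᵢ − x̄)⁴ = 940600.3246 ⇒ m₄ = 188120.06492
m₂² = 66858.65176
g_2 = m₄/m₂² − 3 = 2.81370 − 3 ≈ -0.1863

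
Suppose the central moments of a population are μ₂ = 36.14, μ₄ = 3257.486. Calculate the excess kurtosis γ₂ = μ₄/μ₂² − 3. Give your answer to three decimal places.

μ₂² = 36.14² = 1306.09960
μ₄/μ₂² = 3257.486 / 1306.09960 = 2.49406
γ₂ = 2.49406 − 3 ≈ -0.506

-0.506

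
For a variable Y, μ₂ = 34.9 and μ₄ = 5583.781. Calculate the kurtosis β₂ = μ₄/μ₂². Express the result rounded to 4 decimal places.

μ₂² = 34.9² = 1218.01000
μ₄/μ₂² = 5583.781 / 1218.01000 = 4.58435
β₂ ≈ 4.5843

4.5843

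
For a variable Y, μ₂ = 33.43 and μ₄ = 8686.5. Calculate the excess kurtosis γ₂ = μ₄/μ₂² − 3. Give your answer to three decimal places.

μ₂² = 33.43² = 1117.56490
μ₄/μ₂² = 8686.5 / 1117.56490 = 7.77270
γ₂ = 7.77270 − 3 ≈ 4.773

4.773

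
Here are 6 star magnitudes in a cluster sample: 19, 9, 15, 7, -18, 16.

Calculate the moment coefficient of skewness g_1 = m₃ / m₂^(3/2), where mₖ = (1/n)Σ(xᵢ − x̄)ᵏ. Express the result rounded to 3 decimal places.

-1.369

x̄ = (19 + 9 + 15 + 7 - 18 + 16) / 6 = 8.0000
deviations (xᵢ − x̄): 11.0000, 1.0000, 7.0000, -1.0000, -26.0000, 8.0000
Σ(xᵢ − x̄)² = 912.0000 ⇒ m₂ = 912.0000/6 = 152.00000
Σ(xᵢ − x̄)³ = -15390.0000 ⇒ m₃ = -15390.0000/6 = -2565.00000
m₂^(3/2) = 152.00000^(1.5) = 1873.98186
g_1 = m₃ / m₂^(3/2) = -2565.00000 / 1873.98186 ≈ -1.369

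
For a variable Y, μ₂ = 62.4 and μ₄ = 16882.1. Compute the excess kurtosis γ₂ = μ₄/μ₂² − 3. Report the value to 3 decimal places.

μ₂² = 62.4² = 3893.76000
μ₄/μ₂² = 16882.1 / 3893.76000 = 4.33568
γ₂ = 4.33568 − 3 ≈ 1.336

1.336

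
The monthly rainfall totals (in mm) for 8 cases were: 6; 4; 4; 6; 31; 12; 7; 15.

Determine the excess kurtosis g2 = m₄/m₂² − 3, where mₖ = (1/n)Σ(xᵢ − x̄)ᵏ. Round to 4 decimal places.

1.2266

x̄ = 10.6250
Σ(xᵢ − x̄)² = 579.8750 ⇒ m₂ = 72.48438
Σ(xᵢ − x̄)⁴ = 177652.2441 ⇒ m₄ = 22206.53052
m₂² = 5253.98462
g2 = m₄/m₂² − 3 = 4.22661 − 3 ≈ 1.2266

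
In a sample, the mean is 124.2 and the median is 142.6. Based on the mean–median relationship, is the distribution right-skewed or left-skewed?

mean − median = 124.2 − 142.6 = -18.4
mean < median ⇒ the longer tail is on the left ⇒ left-skewed (negatively skewed).

left-skewed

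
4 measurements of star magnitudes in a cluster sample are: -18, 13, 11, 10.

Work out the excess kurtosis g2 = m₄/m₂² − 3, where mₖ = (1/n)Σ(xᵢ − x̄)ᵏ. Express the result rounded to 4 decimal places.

x̄ = 4.0000
Σ(xᵢ − x̄)² = 650.0000 ⇒ m₂ = 162.50000
Σ(xᵢ − x̄)⁴ = 244514.0000 ⇒ m₄ = 61128.50000
m₂² = 26406.25000
g2 = m₄/m₂² − 3 = 2.31493 − 3 ≈ -0.6851

-0.6851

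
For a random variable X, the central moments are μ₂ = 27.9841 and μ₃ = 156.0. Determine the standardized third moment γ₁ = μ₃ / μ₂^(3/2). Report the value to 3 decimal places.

1.054

σ = √μ₂ = √27.9841 = 5.29000
σ³ = μ₂^(3/2) = 148.03589
γ₁ = μ₃/σ³ = 156.0 / 148.03589 ≈ 1.054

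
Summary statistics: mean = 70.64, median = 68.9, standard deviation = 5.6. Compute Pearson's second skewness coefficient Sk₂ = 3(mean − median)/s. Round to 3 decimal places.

0.932

Sk₂ = 3(70.64 − 68.9) / 5.6 = 3 × 1.7400 / 5.6
    = 5.2200 / 5.6 ≈ 0.932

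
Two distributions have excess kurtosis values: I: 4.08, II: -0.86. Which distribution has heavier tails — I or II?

Higher excess kurtosis ⇒ heavier tails relative to the normal distribution.
4.08 vs -0.86: the larger is 4.08, so I has heavier tails. (I is leptokurtic — heavier-than-normal tails; the other is platykurtic.)

I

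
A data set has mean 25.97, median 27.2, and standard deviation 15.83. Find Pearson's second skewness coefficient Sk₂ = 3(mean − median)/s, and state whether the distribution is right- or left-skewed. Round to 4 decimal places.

Sk₂ = 3(25.97 − 27.2) / 15.83 = 3 × -1.2300 / 15.83
    = -3.6900 / 15.83 ≈ -0.2331
Sk₂ < 0 ⇒ mean < median ⇒ left-skewed (negative skew).

-0.2331, left-skewed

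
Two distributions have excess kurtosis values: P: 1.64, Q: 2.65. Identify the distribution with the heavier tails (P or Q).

Higher excess kurtosis ⇒ heavier tails relative to the normal distribution.
1.64 vs 2.65: the larger is 2.65, so Q has heavier tails.

Q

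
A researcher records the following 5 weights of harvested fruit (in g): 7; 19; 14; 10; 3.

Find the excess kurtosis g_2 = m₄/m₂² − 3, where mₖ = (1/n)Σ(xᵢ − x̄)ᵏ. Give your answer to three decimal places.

-1.164

x̄ = 10.6000
Σ(xᵢ − x̄)² = 153.2000 ⇒ m₂ = 30.64000
Σ(xᵢ − x̄)⁴ = 8616.6560 ⇒ m₄ = 1723.33120
m₂² = 938.80960
g_2 = m₄/m₂² − 3 = 1.83566 − 3 ≈ -1.164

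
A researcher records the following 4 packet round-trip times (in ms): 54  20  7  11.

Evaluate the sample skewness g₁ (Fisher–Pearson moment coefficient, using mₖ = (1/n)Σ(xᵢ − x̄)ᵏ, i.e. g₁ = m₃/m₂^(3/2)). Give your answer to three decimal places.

x̄ = (54 + 20 + 7 + 11) / 4 = 23.0000
deviations (xᵢ − x̄): 31.0000, -3.0000, -16.0000, -12.0000
Σ(xᵢ − x̄)² = 1370.0000 ⇒ m₂ = 1370.0000/4 = 342.50000
Σ(xᵢ − x̄)³ = 23940.0000 ⇒ m₃ = 23940.0000/4 = 5985.00000
m₂^(3/2) = 342.50000^(1.5) = 6338.56377
g₁ = m₃ / m₂^(3/2) = 5985.00000 / 6338.56377 ≈ 0.944

0.944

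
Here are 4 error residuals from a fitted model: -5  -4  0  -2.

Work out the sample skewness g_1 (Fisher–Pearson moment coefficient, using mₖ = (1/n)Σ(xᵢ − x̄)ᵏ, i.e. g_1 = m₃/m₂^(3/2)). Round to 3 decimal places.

0.278

x̄ = (-5 - 4 + 0 - 2) / 4 = -2.7500
deviations (xᵢ − x̄): -2.2500, -1.2500, 2.7500, 0.7500
Σ(xᵢ − x̄)² = 14.7500 ⇒ m₂ = 14.7500/4 = 3.68750
Σ(xᵢ − x̄)³ = 7.8750 ⇒ m₃ = 7.8750/4 = 1.96875
m₂^(3/2) = 3.68750^(1.5) = 7.08106
g_1 = m₃ / m₂^(3/2) = 1.96875 / 7.08106 ≈ 0.278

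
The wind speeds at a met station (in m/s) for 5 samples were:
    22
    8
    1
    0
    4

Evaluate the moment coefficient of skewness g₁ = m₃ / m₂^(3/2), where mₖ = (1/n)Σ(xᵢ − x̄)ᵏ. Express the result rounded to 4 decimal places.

x̄ = (22 + 8 + 1 + 0 + 4) / 5 = 7.0000
deviations (xᵢ − x̄): 15.0000, 1.0000, -6.0000, -7.0000, -3.0000
Σ(xᵢ − x̄)² = 320.0000 ⇒ m₂ = 320.0000/5 = 64.00000
Σ(xᵢ − x̄)³ = 2790.0000 ⇒ m₃ = 2790.0000/5 = 558.00000
m₂^(3/2) = 64.00000^(1.5) = 512.00000
g₁ = m₃ / m₂^(3/2) = 558.00000 / 512.00000 ≈ 1.0898

1.0898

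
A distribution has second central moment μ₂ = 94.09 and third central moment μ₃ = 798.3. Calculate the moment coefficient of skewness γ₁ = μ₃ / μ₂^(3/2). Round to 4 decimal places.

0.8747

σ = √μ₂ = √94.09 = 9.70000
σ³ = μ₂^(3/2) = 912.67300
γ₁ = μ₃/σ³ = 798.3 / 912.67300 ≈ 0.8747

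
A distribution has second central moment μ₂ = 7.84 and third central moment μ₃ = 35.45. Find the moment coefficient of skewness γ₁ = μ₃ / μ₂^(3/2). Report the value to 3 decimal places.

σ = √μ₂ = √7.84 = 2.80000
σ³ = μ₂^(3/2) = 21.95200
γ₁ = μ₃/σ³ = 35.45 / 21.95200 ≈ 1.615

1.615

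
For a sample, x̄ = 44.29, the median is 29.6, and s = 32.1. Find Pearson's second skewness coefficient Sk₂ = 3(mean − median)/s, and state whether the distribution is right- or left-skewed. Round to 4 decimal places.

Sk₂ = 3(44.29 − 29.6) / 32.1 = 3 × 14.6900 / 32.1
    = 44.0700 / 32.1 ≈ 1.3729
Sk₂ > 0 ⇒ mean > median ⇒ right-skewed (positive skew).

1.3729, right-skewed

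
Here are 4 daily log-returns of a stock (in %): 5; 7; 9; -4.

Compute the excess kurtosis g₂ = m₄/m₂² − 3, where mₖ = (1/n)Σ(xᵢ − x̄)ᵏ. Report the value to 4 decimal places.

-0.8674

x̄ = 4.2500
Σ(xᵢ − x̄)² = 98.7500 ⇒ m₂ = 24.68750
Σ(xᵢ − x̄)⁴ = 5199.0781 ⇒ m₄ = 1299.76953
m₂² = 609.47266
g₂ = m₄/m₂² − 3 = 2.13261 − 3 ≈ -0.8674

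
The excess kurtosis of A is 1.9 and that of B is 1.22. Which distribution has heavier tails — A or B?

A

Higher excess kurtosis ⇒ heavier tails relative to the normal distribution.
1.9 vs 1.22: the larger is 1.9, so A has heavier tails.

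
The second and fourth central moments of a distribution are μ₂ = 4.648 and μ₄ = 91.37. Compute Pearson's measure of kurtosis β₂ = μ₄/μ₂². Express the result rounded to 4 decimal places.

4.2293

μ₂² = 4.648² = 21.60390
μ₄/μ₂² = 91.37 / 21.60390 = 4.22933
β₂ ≈ 4.2293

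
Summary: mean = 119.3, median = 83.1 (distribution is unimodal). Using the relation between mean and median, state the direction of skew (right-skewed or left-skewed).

right-skewed

mean − median = 119.3 − 83.1 = 36.2
mean > median ⇒ the longer tail is on the right ⇒ right-skewed (positively skewed).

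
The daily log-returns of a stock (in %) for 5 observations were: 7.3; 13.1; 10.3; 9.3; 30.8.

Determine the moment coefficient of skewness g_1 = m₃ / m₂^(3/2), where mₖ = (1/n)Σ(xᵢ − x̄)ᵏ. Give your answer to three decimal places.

x̄ = (7.3 + 13.1 + 10.3 + 9.3 + 30.8) / 5 = 14.1600
deviations (xᵢ − x̄): -6.8600, -1.0600, -3.8600, -4.8600, 16.6400
Σ(xᵢ − x̄)² = 363.5920 ⇒ m₂ = 363.5920/5 = 72.71840
Σ(xᵢ − x̄)³ = 4111.1194 ⇒ m₃ = 4111.1194/5 = 822.22387
m₂^(3/2) = 72.71840^(1.5) = 620.10677
g_1 = m₃ / m₂^(3/2) = 822.22387 / 620.10677 ≈ 1.326

1.326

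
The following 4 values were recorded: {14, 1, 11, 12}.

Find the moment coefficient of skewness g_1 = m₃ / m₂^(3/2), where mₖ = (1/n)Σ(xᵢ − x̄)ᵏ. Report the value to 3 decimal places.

x̄ = (14 + 1 + 11 + 12) / 4 = 9.5000
deviations (xᵢ − x̄): 4.5000, -8.5000, 1.5000, 2.5000
Σ(xᵢ − x̄)² = 101.0000 ⇒ m₂ = 101.0000/4 = 25.25000
Σ(xᵢ − x̄)³ = -504.0000 ⇒ m₃ = -504.0000/4 = -126.00000
m₂^(3/2) = 25.25000^(1.5) = 126.87968
g_1 = m₃ / m₂^(3/2) = -126.00000 / 126.87968 ≈ -0.993

-0.993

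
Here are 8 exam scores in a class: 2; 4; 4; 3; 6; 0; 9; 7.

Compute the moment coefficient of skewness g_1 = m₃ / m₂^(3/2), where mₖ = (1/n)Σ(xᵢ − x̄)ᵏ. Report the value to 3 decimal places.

x̄ = (2 + 4 + 4 + 3 + 6 + 0 + 9 + 7) / 8 = 4.3750
deviations (xᵢ − x̄): -2.3750, -0.3750, -0.3750, -1.3750, 1.6250, -4.3750, 4.6250, 2.6250
Σ(xᵢ − x̄)² = 57.8750 ⇒ m₂ = 57.8750/8 = 7.23438
Σ(xᵢ − x̄)³ = 21.4688 ⇒ m₃ = 21.4688/8 = 2.68359
m₂^(3/2) = 7.23438^(1.5) = 19.45815
g_1 = m₃ / m₂^(3/2) = 2.68359 / 19.45815 ≈ 0.138

0.138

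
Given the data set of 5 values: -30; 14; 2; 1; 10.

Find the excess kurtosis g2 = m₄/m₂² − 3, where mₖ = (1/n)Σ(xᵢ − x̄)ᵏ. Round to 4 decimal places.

-0.2003

x̄ = -0.6000
Σ(xᵢ − x̄)² = 1199.2000 ⇒ m₂ = 239.84000
Σ(xᵢ − x̄)⁴ = 805232.4160 ⇒ m₄ = 161046.48320
m₂² = 57523.22560
g2 = m₄/m₂² − 3 = 2.79968 − 3 ≈ -0.2003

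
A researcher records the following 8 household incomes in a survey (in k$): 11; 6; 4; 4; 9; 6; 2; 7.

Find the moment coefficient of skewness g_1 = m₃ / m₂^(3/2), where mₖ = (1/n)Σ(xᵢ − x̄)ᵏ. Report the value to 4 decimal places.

0.3187

x̄ = (11 + 6 + 4 + 4 + 9 + 6 + 2 + 7) / 8 = 6.1250
deviations (xᵢ − x̄): 4.8750, -0.1250, -2.1250, -2.1250, 2.8750, -0.1250, -4.1250, 0.8750
Σ(xᵢ − x̄)² = 58.8750 ⇒ m₂ = 58.8750/8 = 7.35938
Σ(xᵢ − x̄)³ = 50.9063 ⇒ m₃ = 50.9063/8 = 6.36328
m₂^(3/2) = 7.35938^(1.5) = 19.96464
g_1 = m₃ / m₂^(3/2) = 6.36328 / 19.96464 ≈ 0.3187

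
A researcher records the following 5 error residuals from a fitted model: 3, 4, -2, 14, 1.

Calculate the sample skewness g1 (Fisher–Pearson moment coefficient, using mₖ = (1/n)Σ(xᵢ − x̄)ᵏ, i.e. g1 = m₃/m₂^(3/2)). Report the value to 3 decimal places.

x̄ = (3 + 4 - 2 + 14 + 1) / 5 = 4.0000
deviations (xᵢ − x̄): -1.0000, 0.0000, -6.0000, 10.0000, -3.0000
Σ(xᵢ − x̄)² = 146.0000 ⇒ m₂ = 146.0000/5 = 29.20000
Σ(xᵢ − x̄)³ = 756.0000 ⇒ m₃ = 756.0000/5 = 151.20000
m₂^(3/2) = 29.20000^(1.5) = 157.78811
g1 = m₃ / m₂^(3/2) = 151.20000 / 157.78811 ≈ 0.958

0.958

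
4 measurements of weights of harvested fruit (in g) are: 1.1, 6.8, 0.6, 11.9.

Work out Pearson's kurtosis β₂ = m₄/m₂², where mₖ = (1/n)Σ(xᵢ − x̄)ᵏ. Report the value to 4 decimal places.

x̄ = 5.1000
Σ(xᵢ − x̄)² = 85.3800 ⇒ m₂ = 21.34500
Σ(xᵢ − x̄)⁴ = 2812.5522 ⇒ m₄ = 703.13805
m₂² = 455.60903
β₂ = m₄/m₂² = 703.13805 / 455.60903 ≈ 1.5433

1.5433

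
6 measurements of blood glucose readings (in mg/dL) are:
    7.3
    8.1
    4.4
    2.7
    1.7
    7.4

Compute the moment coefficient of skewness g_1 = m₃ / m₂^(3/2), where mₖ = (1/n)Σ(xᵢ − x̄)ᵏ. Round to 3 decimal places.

-0.242

x̄ = (7.3 + 8.1 + 4.4 + 2.7 + 1.7 + 7.4) / 6 = 5.2667
deviations (xᵢ − x̄): 2.0333, 2.8333, -0.8667, -2.5667, -3.5667, 2.1333
Σ(xᵢ − x̄)² = 36.7733 ⇒ m₂ = 36.7733/6 = 6.12889
Σ(xᵢ − x̄)³ = -22.0704 ⇒ m₃ = -22.0704/6 = -3.67841
m₂^(3/2) = 6.12889^(1.5) = 15.17304
g_1 = m₃ / m₂^(3/2) = -3.67841 / 15.17304 ≈ -0.242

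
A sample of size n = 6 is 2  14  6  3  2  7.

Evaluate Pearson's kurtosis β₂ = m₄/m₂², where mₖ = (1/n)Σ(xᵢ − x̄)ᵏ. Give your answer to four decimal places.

x̄ = 5.6667
Σ(xᵢ − x̄)² = 105.3333 ⇒ m₂ = 17.55556
Σ(xᵢ − x̄)⁴ = 5237.7778 ⇒ m₄ = 872.96296
m₂² = 308.19753
β₂ = m₄/m₂² = 872.96296 / 308.19753 ≈ 2.8325

2.8325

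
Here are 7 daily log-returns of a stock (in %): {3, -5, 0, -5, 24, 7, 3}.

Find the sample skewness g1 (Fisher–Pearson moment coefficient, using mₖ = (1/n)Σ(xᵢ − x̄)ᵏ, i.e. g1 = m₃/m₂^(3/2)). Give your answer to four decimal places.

1.2508

x̄ = (3 - 5 + 0 - 5 + 24 + 7 + 3) / 7 = 3.8571
deviations (xᵢ − x̄): -0.8571, -8.8571, -3.8571, -8.8571, 20.1429, 3.1429, -0.8571
Σ(xᵢ − x̄)² = 588.8571 ⇒ m₂ = 588.8571/7 = 84.12245
Σ(xᵢ − x̄)³ = 6755.3878 ⇒ m₃ = 6755.3878/7 = 965.05539
m₂^(3/2) = 84.12245^(1.5) = 771.55673
g1 = m₃ / m₂^(3/2) = 965.05539 / 771.55673 ≈ 1.2508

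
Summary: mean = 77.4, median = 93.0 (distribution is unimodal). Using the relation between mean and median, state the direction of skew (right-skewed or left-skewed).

mean − median = 77.4 − 93.0 = -15.6
mean < median ⇒ the longer tail is on the left ⇒ left-skewed (negatively skewed).

left-skewed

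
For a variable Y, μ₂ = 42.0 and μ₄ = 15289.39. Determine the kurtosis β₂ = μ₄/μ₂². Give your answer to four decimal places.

8.6675

μ₂² = 42.0² = 1764.00000
μ₄/μ₂² = 15289.39 / 1764.00000 = 8.66745
β₂ ≈ 8.6675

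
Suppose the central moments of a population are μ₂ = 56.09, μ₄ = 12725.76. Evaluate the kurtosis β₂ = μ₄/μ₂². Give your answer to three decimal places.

4.045

μ₂² = 56.09² = 3146.08810
μ₄/μ₂² = 12725.76 / 3146.08810 = 4.04495
β₂ ≈ 4.045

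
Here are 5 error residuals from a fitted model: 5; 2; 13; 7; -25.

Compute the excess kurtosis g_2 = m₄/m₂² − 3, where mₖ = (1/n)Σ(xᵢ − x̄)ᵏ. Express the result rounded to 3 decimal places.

-0.076

x̄ = 0.4000
Σ(xᵢ − x̄)² = 871.2000 ⇒ m₂ = 174.24000
Σ(xᵢ − x̄)⁴ = 443787.9360 ⇒ m₄ = 88757.58720
m₂² = 30359.57760
g_2 = m₄/m₂² − 3 = 2.92354 − 3 ≈ -0.076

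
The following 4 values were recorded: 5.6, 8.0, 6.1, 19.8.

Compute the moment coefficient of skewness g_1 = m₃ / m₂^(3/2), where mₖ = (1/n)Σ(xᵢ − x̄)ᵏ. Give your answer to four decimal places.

1.0754

x̄ = (5.6 + 8.0 + 6.1 + 19.8) / 4 = 9.8750
deviations (xᵢ − x̄): -4.2750, -1.8750, -3.7750, 9.9250
Σ(xᵢ − x̄)² = 134.5475 ⇒ m₂ = 134.5475/4 = 33.63688
Σ(xᵢ − x̄)³ = 839.1521 ⇒ m₃ = 839.1521/4 = 209.78803
m₂^(3/2) = 33.63688^(1.5) = 195.08481
g_1 = m₃ / m₂^(3/2) = 209.78803 / 195.08481 ≈ 1.0754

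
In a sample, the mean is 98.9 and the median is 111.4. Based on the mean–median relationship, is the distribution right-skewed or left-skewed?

mean − median = 98.9 − 111.4 = -12.5
mean < median ⇒ the longer tail is on the left ⇒ left-skewed (negatively skewed).

left-skewed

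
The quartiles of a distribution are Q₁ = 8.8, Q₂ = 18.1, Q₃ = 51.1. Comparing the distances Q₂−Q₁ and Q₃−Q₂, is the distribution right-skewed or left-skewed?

Q₂ − Q₁ = 9.3;  Q₃ − Q₂ = 33.0
Q₃ − Q₂ > Q₂ − Q₁ ⇒ the upper half is more spread out ⇒ right-skewed.

right-skewed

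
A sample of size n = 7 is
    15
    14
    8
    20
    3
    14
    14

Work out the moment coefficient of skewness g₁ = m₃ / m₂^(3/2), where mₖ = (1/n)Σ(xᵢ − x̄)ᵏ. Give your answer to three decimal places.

x̄ = (15 + 14 + 8 + 20 + 3 + 14 + 14) / 7 = 12.5714
deviations (xᵢ − x̄): 2.4286, 1.4286, -4.5714, 7.4286, -9.5714, 1.4286, 1.4286
Σ(xᵢ − x̄)² = 179.7143 ⇒ m₂ = 179.7143/7 = 25.67347
Σ(xᵢ − x̄)³ = -539.3878 ⇒ m₃ = -539.3878/7 = -77.05539
m₂^(3/2) = 25.67347^(1.5) = 130.08489
g₁ = m₃ / m₂^(3/2) = -77.05539 / 130.08489 ≈ -0.592

-0.592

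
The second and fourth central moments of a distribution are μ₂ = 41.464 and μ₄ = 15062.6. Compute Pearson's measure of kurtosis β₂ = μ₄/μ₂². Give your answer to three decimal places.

μ₂² = 41.464² = 1719.26330
μ₄/μ₂² = 15062.6 / 1719.26330 = 8.76108
β₂ ≈ 8.761

8.761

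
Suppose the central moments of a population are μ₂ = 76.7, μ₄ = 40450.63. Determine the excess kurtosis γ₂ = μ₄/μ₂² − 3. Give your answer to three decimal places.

3.876

μ₂² = 76.7² = 5882.89000
μ₄/μ₂² = 40450.63 / 5882.89000 = 6.87598
γ₂ = 6.87598 − 3 ≈ 3.876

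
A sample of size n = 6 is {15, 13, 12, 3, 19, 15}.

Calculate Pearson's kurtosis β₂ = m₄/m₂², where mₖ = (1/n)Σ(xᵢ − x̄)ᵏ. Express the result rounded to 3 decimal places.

3.101

x̄ = 12.8333
Σ(xᵢ − x̄)² = 144.8333 ⇒ m₂ = 24.13889
Σ(xᵢ − x̄)⁴ = 10840.4861 ⇒ m₄ = 1806.74769
m₂² = 582.68596
β₂ = m₄/m₂² = 1806.74769 / 582.68596 ≈ 3.101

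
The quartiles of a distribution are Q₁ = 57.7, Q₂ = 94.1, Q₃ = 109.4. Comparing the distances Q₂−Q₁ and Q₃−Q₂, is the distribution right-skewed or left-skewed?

Q₂ − Q₁ = 36.4;  Q₃ − Q₂ = 15.3
Q₂ − Q₁ > Q₃ − Q₂ ⇒ the lower half is more spread out ⇒ left-skewed.

left-skewed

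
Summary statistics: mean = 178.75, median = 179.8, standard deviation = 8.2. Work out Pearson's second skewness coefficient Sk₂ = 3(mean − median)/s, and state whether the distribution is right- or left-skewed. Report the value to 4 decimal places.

Sk₂ = 3(178.75 − 179.8) / 8.2 = 3 × -1.0500 / 8.2
    = -3.1500 / 8.2 ≈ -0.3841
Sk₂ < 0 ⇒ mean < median ⇒ left-skewed (negative skew).

-0.3841, left-skewed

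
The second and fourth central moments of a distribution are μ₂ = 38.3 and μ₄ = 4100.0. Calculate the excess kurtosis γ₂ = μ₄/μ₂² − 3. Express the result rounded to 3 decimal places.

-0.205

μ₂² = 38.3² = 1466.89000
μ₄/μ₂² = 4100.0 / 1466.89000 = 2.79503
γ₂ = 2.79503 − 3 ≈ -0.205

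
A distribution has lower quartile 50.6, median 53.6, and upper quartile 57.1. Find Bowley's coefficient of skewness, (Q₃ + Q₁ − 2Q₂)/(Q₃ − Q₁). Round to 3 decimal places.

0.077

numerator: Q₃ + Q₁ − 2Q₂ = 57.1 + 50.6 − 2×53.6 = 0.5000
denominator: Q₃ − Q₁ = 57.1 − 50.6 = 6.5000
Bowley skewness = 0.5000 / 6.5000 ≈ 0.077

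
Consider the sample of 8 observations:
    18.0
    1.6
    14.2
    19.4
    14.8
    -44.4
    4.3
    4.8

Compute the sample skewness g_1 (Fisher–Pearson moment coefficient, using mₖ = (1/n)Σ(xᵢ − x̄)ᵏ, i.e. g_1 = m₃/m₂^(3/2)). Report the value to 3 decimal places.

x̄ = (18.0 + 1.6 + 14.2 + 19.4 + 14.8 - 44.4 + 4.3 + 4.8) / 8 = 4.0875
deviations (xᵢ − x̄): 13.9125, -2.4875, 10.1125, 15.3125, 10.7125, -48.4875, 0.2125, 0.7125
Σ(xᵢ − x̄)² = 3002.8287 ⇒ m₂ = 3002.8287/8 = 375.35359
Σ(xᵢ − x̄)³ = -105464.2529 ⇒ m₃ = -105464.2529/8 = -13183.03161
m₂^(3/2) = 375.35359^(1.5) = 7272.11717
g_1 = m₃ / m₂^(3/2) = -13183.03161 / 7272.11717 ≈ -1.813

-1.813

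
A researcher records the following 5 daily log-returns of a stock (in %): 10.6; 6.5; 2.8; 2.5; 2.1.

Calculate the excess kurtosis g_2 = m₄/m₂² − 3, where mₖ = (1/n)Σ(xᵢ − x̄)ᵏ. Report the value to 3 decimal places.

x̄ = 4.9000
Σ(xᵢ − x̄)² = 53.0600 ⇒ m₂ = 10.61200
Σ(xᵢ − x̄)⁴ = 1176.2450 ⇒ m₄ = 235.24900
m₂² = 112.61454
g_2 = m₄/m₂² − 3 = 2.08898 − 3 ≈ -0.911

-0.911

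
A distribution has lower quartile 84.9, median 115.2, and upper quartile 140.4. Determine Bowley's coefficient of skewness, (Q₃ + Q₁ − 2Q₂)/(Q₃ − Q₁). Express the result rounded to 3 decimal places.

numerator: Q₃ + Q₁ − 2Q₂ = 140.4 + 84.9 − 2×115.2 = -5.1000
denominator: Q₃ − Q₁ = 140.4 − 84.9 = 55.5000
Bowley skewness = -5.1000 / 55.5000 ≈ -0.092

-0.092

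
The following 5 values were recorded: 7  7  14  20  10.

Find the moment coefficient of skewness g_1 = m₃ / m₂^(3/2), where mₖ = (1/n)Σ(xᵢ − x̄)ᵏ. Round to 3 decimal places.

0.683

x̄ = (7 + 7 + 14 + 20 + 10) / 5 = 11.6000
deviations (xᵢ − x̄): -4.6000, -4.6000, 2.4000, 8.4000, -1.6000
Σ(xᵢ − x̄)² = 121.2000 ⇒ m₂ = 121.2000/5 = 24.24000
Σ(xᵢ − x̄)³ = 407.7600 ⇒ m₃ = 407.7600/5 = 81.55200
m₂^(3/2) = 24.24000^(1.5) = 119.34354
g_1 = m₃ / m₂^(3/2) = 81.55200 / 119.34354 ≈ 0.683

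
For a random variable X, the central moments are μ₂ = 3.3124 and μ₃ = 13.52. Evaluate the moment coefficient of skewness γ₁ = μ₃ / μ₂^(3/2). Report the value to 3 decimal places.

σ = √μ₂ = √3.3124 = 1.82000
σ³ = μ₂^(3/2) = 6.02857
γ₁ = μ₃/σ³ = 13.52 / 6.02857 ≈ 2.243

2.243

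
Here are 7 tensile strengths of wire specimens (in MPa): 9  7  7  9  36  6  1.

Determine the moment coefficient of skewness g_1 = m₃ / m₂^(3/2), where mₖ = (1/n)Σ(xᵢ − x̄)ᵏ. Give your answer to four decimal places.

x̄ = (9 + 7 + 7 + 9 + 36 + 6 + 1) / 7 = 10.7143
deviations (xᵢ − x̄): -1.7143, -3.7143, -3.7143, -1.7143, 25.2857, -4.7143, -9.7143
Σ(xᵢ − x̄)² = 789.4286 ⇒ m₂ = 789.4286/7 = 112.77551
Σ(xᵢ − x̄)³ = 15032.8163 ⇒ m₃ = 15032.8163/7 = 2147.54519
m₂^(3/2) = 112.77551^(1.5) = 1197.62872
g_1 = m₃ / m₂^(3/2) = 2147.54519 / 1197.62872 ≈ 1.7932

1.7932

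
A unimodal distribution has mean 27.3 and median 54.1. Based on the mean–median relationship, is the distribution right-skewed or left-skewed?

left-skewed

mean − median = 27.3 − 54.1 = -26.8
mean < median ⇒ the longer tail is on the left ⇒ left-skewed (negatively skewed).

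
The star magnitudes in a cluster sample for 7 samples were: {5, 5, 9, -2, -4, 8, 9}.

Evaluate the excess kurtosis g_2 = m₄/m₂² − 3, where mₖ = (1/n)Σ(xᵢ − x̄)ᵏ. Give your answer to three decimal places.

x̄ = 4.2857
Σ(xᵢ − x̄)² = 167.4286 ⇒ m₂ = 23.91837
Σ(xᵢ − x̄)⁴ = 7453.0029 ⇒ m₄ = 1064.71470
m₂² = 572.08830
g_2 = m₄/m₂² − 3 = 1.86110 − 3 ≈ -1.139

-1.139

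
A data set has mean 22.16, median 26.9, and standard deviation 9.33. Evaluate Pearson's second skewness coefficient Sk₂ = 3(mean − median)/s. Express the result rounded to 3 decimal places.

-1.524

Sk₂ = 3(22.16 − 26.9) / 9.33 = 3 × -4.7400 / 9.33
    = -14.2200 / 9.33 ≈ -1.524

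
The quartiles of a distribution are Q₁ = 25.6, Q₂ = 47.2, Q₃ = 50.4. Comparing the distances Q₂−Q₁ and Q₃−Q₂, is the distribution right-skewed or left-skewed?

Q₂ − Q₁ = 21.6;  Q₃ − Q₂ = 3.2
Q₂ − Q₁ > Q₃ − Q₂ ⇒ the lower half is more spread out ⇒ left-skewed.

left-skewed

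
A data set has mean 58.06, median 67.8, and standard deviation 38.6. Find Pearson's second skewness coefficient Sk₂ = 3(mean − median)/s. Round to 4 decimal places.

-0.7570

Sk₂ = 3(58.06 − 67.8) / 38.6 = 3 × -9.7400 / 38.6
    = -29.2200 / 38.6 ≈ -0.7570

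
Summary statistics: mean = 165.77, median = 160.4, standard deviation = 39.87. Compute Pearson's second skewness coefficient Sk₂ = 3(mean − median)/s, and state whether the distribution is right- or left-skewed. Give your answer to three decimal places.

Sk₂ = 3(165.77 − 160.4) / 39.87 = 3 × 5.3700 / 39.87
    = 16.1100 / 39.87 ≈ 0.404
Sk₂ > 0 ⇒ mean > median ⇒ right-skewed (positive skew).

0.404, right-skewed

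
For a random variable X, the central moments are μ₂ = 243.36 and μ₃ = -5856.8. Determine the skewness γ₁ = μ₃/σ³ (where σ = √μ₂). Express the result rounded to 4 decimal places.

-1.5427

σ = √μ₂ = √243.36 = 15.60000
σ³ = μ₂^(3/2) = 3796.41600
γ₁ = μ₃/σ³ = -5856.8 / 3796.41600 ≈ -1.5427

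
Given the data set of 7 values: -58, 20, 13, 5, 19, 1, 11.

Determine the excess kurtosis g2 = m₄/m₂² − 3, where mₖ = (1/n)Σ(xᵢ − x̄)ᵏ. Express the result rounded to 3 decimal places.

x̄ = 1.5714
Σ(xᵢ − x̄)² = 4423.7143 ⇒ m₂ = 631.95918
Σ(xᵢ − x̄)⁴ = 12826367.1079 ⇒ m₄ = 1832338.15827
m₂² = 399372.40983
g2 = m₄/m₂² − 3 = 4.58804 − 3 ≈ 1.588

1.588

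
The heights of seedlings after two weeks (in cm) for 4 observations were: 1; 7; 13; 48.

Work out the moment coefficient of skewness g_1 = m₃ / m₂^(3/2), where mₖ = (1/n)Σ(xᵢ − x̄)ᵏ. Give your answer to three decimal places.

x̄ = (1 + 7 + 13 + 48) / 4 = 17.2500
deviations (xᵢ − x̄): -16.2500, -10.2500, -4.2500, 30.7500
Σ(xᵢ − x̄)² = 1332.7500 ⇒ m₂ = 1332.7500/4 = 333.18750
Σ(xᵢ − x̄)³ = 23631.3750 ⇒ m₃ = 23631.3750/4 = 5907.84375
m₂^(3/2) = 333.18750^(1.5) = 6081.81282
g_1 = m₃ / m₂^(3/2) = 5907.84375 / 6081.81282 ≈ 0.971

0.971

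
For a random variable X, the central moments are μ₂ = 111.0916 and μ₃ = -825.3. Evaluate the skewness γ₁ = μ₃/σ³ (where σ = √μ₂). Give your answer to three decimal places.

-0.705

σ = √μ₂ = √111.0916 = 10.54000
σ³ = μ₂^(3/2) = 1170.90546
γ₁ = μ₃/σ³ = -825.3 / 1170.90546 ≈ -0.705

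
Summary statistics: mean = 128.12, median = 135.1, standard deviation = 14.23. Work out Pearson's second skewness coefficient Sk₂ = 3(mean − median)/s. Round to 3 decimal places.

Sk₂ = 3(128.12 − 135.1) / 14.23 = 3 × -6.9800 / 14.23
    = -20.9400 / 14.23 ≈ -1.472

-1.472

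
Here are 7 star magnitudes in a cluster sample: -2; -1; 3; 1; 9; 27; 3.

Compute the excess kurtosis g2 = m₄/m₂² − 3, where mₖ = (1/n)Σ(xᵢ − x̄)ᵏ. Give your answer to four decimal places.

x̄ = 5.7143
Σ(xᵢ − x̄)² = 605.4286 ⇒ m₂ = 86.48980
Σ(xᵢ − x̄)⁴ = 211575.8192 ⇒ m₄ = 30225.11703
m₂² = 7480.48480
g2 = m₄/m₂² − 3 = 4.04053 − 3 ≈ 1.0405

1.0405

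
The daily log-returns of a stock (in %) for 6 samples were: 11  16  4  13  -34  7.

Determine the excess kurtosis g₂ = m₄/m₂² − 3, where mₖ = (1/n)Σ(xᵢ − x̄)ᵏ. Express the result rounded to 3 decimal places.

x̄ = 2.8333
Σ(xᵢ − x̄)² = 1718.8333 ⇒ m₂ = 286.47222
Σ(xᵢ − x̄)⁴ = 1886108.8194 ⇒ m₄ = 314351.46991
m₂² = 82066.33410
g₂ = m₄/m₂² − 3 = 3.83046 − 3 ≈ 0.830

0.830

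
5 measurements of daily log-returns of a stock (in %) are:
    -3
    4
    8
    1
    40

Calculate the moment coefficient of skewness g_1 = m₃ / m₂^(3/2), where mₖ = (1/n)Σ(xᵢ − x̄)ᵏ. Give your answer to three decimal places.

x̄ = (-3 + 4 + 8 + 1 + 40) / 5 = 10.0000
deviations (xᵢ − x̄): -13.0000, -6.0000, -2.0000, -9.0000, 30.0000
Σ(xᵢ − x̄)² = 1190.0000 ⇒ m₂ = 1190.0000/5 = 238.00000
Σ(xᵢ − x̄)³ = 23850.0000 ⇒ m₃ = 23850.0000/5 = 4770.00000
m₂^(3/2) = 238.00000^(1.5) = 3671.68517
g_1 = m₃ / m₂^(3/2) = 4770.00000 / 3671.68517 ≈ 1.299

1.299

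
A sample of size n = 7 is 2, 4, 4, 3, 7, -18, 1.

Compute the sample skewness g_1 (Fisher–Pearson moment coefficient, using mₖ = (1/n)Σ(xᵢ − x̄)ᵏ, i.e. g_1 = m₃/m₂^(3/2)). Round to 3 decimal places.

x̄ = (2 + 4 + 4 + 3 + 7 - 18 + 1) / 7 = 0.4286
deviations (xᵢ − x̄): 1.5714, 3.5714, 3.5714, 2.5714, 6.5714, -18.4286, 0.5714
Σ(xᵢ − x̄)² = 417.7143 ⇒ m₂ = 417.7143/7 = 59.67347
Σ(xᵢ − x̄)³ = -5862.6122 ⇒ m₃ = -5862.6122/7 = -837.51603
m₂^(3/2) = 59.67347^(1.5) = 460.96923
g_1 = m₃ / m₂^(3/2) = -837.51603 / 460.96923 ≈ -1.817

-1.817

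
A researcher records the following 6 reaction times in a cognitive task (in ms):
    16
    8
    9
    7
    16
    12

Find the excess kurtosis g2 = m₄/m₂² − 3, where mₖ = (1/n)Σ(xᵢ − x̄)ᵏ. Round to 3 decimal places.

x̄ = 11.3333
Σ(xᵢ − x̄)² = 79.3333 ⇒ m₂ = 13.22222
Σ(xᵢ − x̄)⁴ = 1454.4444 ⇒ m₄ = 242.40741
m₂² = 174.82716
g2 = m₄/m₂² − 3 = 1.38655 − 3 ≈ -1.613

-1.613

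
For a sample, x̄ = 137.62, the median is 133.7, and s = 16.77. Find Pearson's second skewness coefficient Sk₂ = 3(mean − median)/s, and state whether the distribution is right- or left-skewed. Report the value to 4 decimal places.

Sk₂ = 3(137.62 − 133.7) / 16.77 = 3 × 3.9200 / 16.77
    = 11.7600 / 16.77 ≈ 0.7013
Sk₂ > 0 ⇒ mean > median ⇒ right-skewed (positive skew).

0.7013, right-skewed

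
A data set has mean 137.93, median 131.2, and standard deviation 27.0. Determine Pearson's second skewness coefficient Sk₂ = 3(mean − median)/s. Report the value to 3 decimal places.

0.748

Sk₂ = 3(137.93 − 131.2) / 27.0 = 3 × 6.7300 / 27.0
    = 20.1900 / 27.0 ≈ 0.748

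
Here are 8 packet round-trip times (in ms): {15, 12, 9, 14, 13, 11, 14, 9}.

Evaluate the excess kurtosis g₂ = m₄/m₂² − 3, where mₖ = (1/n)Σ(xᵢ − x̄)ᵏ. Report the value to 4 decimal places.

-1.3176

x̄ = 12.1250
Σ(xᵢ − x̄)² = 36.8750 ⇒ m₂ = 4.60938
Σ(xᵢ − x̄)⁴ = 285.9629 ⇒ m₄ = 35.74536
m₂² = 21.24634
g₂ = m₄/m₂² − 3 = 1.68242 − 3 ≈ -1.3176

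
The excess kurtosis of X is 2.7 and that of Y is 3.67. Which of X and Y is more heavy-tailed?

Y

Higher excess kurtosis ⇒ heavier tails relative to the normal distribution.
2.7 vs 3.67: the larger is 3.67, so Y has heavier tails.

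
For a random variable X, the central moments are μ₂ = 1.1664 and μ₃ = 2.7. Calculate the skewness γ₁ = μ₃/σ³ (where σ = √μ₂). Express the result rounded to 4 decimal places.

σ = √μ₂ = √1.1664 = 1.08000
σ³ = μ₂^(3/2) = 1.25971
γ₁ = μ₃/σ³ = 2.7 / 1.25971 ≈ 2.1433

2.1433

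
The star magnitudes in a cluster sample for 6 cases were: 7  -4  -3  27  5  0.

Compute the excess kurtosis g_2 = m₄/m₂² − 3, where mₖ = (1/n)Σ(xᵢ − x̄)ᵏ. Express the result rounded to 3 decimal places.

x̄ = 5.3333
Σ(xᵢ − x̄)² = 657.3333 ⇒ m₂ = 109.55556
Σ(xᵢ − x̄)⁴ = 233605.7778 ⇒ m₄ = 38934.29630
m₂² = 12002.41975
g_2 = m₄/m₂² − 3 = 3.24387 − 3 ≈ 0.244

0.244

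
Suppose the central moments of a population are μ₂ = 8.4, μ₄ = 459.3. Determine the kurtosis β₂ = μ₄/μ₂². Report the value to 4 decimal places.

μ₂² = 8.4² = 70.56000
μ₄/μ₂² = 459.3 / 70.56000 = 6.50935
β₂ ≈ 6.5094

6.5094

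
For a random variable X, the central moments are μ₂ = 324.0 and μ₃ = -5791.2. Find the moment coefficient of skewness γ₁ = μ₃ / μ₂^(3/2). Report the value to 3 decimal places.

σ = √μ₂ = √324.0 = 18.00000
σ³ = μ₂^(3/2) = 5832.00000
γ₁ = μ₃/σ³ = -5791.2 / 5832.00000 ≈ -0.993

-0.993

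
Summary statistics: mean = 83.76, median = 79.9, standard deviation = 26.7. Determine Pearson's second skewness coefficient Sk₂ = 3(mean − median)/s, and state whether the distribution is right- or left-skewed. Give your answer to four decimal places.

0.4337, right-skewed

Sk₂ = 3(83.76 − 79.9) / 26.7 = 3 × 3.8600 / 26.7
    = 11.5800 / 26.7 ≈ 0.4337
Sk₂ > 0 ⇒ mean > median ⇒ right-skewed (positive skew).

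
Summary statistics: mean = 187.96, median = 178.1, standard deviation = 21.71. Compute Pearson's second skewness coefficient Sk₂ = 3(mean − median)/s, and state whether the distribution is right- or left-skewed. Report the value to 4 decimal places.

Sk₂ = 3(187.96 − 178.1) / 21.71 = 3 × 9.8600 / 21.71
    = 29.5800 / 21.71 ≈ 1.3625
Sk₂ > 0 ⇒ mean > median ⇒ right-skewed (positive skew).

1.3625, right-skewed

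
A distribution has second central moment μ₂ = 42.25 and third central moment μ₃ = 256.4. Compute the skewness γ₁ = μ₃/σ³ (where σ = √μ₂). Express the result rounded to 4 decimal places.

σ = √μ₂ = √42.25 = 6.50000
σ³ = μ₂^(3/2) = 274.62500
γ₁ = μ₃/σ³ = 256.4 / 274.62500 ≈ 0.9336

0.9336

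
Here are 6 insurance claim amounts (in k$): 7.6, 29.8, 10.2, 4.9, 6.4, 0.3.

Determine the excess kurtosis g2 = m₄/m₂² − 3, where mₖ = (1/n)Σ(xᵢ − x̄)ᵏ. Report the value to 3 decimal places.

x̄ = 9.8667
Σ(xᵢ − x̄)² = 530.7933 ⇒ m₂ = 88.46556
Σ(xᵢ − x̄)⁴ = 167032.7588 ⇒ m₄ = 27838.79313
m₂² = 7826.15452
g2 = m₄/m₂² − 3 = 3.55715 − 3 ≈ 0.557

0.557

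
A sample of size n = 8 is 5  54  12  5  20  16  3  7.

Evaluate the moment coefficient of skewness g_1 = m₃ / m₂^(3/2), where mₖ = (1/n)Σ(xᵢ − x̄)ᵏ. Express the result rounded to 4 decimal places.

x̄ = (5 + 54 + 12 + 5 + 20 + 16 + 3 + 7) / 8 = 15.2500
deviations (xᵢ − x̄): -10.2500, 38.7500, -3.2500, -10.2500, 4.7500, 0.7500, -12.2500, -8.2500
Σ(xᵢ − x̄)² = 1963.5000 ⇒ m₂ = 1963.5000/8 = 245.43750
Σ(xᵢ − x̄)³ = 53705.2500 ⇒ m₃ = 53705.2500/8 = 6713.15625
m₂^(3/2) = 245.43750^(1.5) = 3845.13310
g_1 = m₃ / m₂^(3/2) = 6713.15625 / 3845.13310 ≈ 1.7459

1.7459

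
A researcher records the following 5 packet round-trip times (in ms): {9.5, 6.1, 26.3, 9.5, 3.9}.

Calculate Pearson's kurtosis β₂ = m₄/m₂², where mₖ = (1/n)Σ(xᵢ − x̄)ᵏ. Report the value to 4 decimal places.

2.9189

x̄ = 11.0600
Σ(xᵢ − x̄)² = 312.9920 ⇒ m₂ = 62.59840
Σ(xᵢ − x̄)⁴ = 57188.8380 ⇒ m₄ = 11437.76761
m₂² = 3918.55968
β₂ = m₄/m₂² = 11437.76761 / 3918.55968 ≈ 2.9189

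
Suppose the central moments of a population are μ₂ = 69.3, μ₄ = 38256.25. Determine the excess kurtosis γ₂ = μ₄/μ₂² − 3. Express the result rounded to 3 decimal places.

μ₂² = 69.3² = 4802.49000
μ₄/μ₂² = 38256.25 / 4802.49000 = 7.96592
γ₂ = 7.96592 − 3 ≈ 4.966

4.966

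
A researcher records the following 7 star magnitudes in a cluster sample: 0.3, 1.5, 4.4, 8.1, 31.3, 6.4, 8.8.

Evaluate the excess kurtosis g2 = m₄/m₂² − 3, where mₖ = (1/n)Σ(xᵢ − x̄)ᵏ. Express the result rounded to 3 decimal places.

x̄ = 8.6857
Σ(xᵢ − x̄)² = 657.3086 ⇒ m₂ = 93.90122
Σ(xᵢ − x̄)⁴ = 269511.8376 ⇒ m₄ = 38501.69108
m₂² = 8817.43996
g2 = m₄/m₂² − 3 = 4.36654 − 3 ≈ 1.367

1.367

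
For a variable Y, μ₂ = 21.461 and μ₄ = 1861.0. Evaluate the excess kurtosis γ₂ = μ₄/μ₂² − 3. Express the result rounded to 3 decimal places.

1.041

μ₂² = 21.461² = 460.57452
μ₄/μ₂² = 1861.0 / 460.57452 = 4.04061
γ₂ = 4.04061 − 3 ≈ 1.041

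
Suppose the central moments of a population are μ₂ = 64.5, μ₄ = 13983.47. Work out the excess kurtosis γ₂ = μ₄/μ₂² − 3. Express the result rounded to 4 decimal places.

0.3612

μ₂² = 64.5² = 4160.25000
μ₄/μ₂² = 13983.47 / 4160.25000 = 3.36121
γ₂ = 3.36121 − 3 ≈ 0.3612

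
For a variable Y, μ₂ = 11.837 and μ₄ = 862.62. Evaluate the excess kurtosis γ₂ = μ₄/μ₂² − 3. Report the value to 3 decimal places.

3.157

μ₂² = 11.837² = 140.11457
μ₄/μ₂² = 862.62 / 140.11457 = 6.15653
γ₂ = 6.15653 − 3 ≈ 3.157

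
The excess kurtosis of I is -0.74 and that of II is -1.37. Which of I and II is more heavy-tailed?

I

Higher excess kurtosis ⇒ heavier tails relative to the normal distribution.
-0.74 vs -1.37: the larger is -0.74, so I has heavier tails.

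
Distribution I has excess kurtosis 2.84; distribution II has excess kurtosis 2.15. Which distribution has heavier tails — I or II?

Higher excess kurtosis ⇒ heavier tails relative to the normal distribution.
2.84 vs 2.15: the larger is 2.84, so I has heavier tails.

I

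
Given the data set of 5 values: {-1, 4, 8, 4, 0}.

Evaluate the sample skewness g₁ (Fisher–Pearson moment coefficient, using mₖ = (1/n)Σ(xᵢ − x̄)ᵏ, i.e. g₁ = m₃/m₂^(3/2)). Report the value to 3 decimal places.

x̄ = (-1 + 4 + 8 + 4 + 0) / 5 = 3.0000
deviations (xᵢ − x̄): -4.0000, 1.0000, 5.0000, 1.0000, -3.0000
Σ(xᵢ − x̄)² = 52.0000 ⇒ m₂ = 52.0000/5 = 10.40000
Σ(xᵢ − x̄)³ = 36.0000 ⇒ m₃ = 36.0000/5 = 7.20000
m₂^(3/2) = 10.40000^(1.5) = 33.53899
g₁ = m₃ / m₂^(3/2) = 7.20000 / 33.53899 ≈ 0.215

0.215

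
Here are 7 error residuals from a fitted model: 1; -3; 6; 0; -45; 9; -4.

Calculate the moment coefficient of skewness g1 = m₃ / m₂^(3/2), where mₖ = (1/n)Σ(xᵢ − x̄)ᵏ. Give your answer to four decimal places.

-1.7597

x̄ = (1 - 3 + 6 + 0 - 45 + 9 - 4) / 7 = -5.1429
deviations (xᵢ − x̄): 6.1429, 2.1429, 11.1429, 5.1429, -39.8571, 14.1429, 1.1429
Σ(xᵢ − x̄)² = 1982.8571 ⇒ m₂ = 1982.8571/7 = 283.26531
Σ(xᵢ − x̄)³ = -58725.1837 ⇒ m₃ = -58725.1837/7 = -8389.31195
m₂^(3/2) = 283.26531^(1.5) = 4767.49317
g1 = m₃ / m₂^(3/2) = -8389.31195 / 4767.49317 ≈ -1.7597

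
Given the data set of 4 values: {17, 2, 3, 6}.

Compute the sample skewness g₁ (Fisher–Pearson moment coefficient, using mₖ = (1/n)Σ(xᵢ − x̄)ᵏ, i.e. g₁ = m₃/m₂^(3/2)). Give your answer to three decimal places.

x̄ = (17 + 2 + 3 + 6) / 4 = 7.0000
deviations (xᵢ − x̄): 10.0000, -5.0000, -4.0000, -1.0000
Σ(xᵢ − x̄)² = 142.0000 ⇒ m₂ = 142.0000/4 = 35.50000
Σ(xᵢ − x̄)³ = 810.0000 ⇒ m₃ = 810.0000/4 = 202.50000
m₂^(3/2) = 35.50000^(1.5) = 211.51566
g₁ = m₃ / m₂^(3/2) = 202.50000 / 211.51566 ≈ 0.957

0.957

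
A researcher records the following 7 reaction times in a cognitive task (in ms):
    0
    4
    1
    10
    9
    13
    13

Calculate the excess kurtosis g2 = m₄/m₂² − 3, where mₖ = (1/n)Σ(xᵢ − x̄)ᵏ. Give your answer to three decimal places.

x̄ = 7.1429
Σ(xᵢ − x̄)² = 178.8571 ⇒ m₂ = 25.55102
Σ(xᵢ − x̄)⁴ = 6556.9096 ⇒ m₄ = 936.70137
m₂² = 652.85464
g2 = m₄/m₂² − 3 = 1.43478 − 3 ≈ -1.565

-1.565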